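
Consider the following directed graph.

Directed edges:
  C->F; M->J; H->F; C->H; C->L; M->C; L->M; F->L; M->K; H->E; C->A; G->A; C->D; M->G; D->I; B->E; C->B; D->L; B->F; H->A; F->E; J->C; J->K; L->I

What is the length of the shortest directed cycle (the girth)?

For each vertex v, BFS finds the shortest path from v back to v.
The shortest such closed walk is C → L → M → C, length 3.

3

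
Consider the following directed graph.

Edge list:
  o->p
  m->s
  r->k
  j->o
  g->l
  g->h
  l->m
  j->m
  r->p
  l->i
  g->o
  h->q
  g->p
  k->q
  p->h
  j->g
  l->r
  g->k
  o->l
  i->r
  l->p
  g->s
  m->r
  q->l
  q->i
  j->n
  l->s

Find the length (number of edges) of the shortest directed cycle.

For each vertex v, BFS finds the shortest path from v back to v.
The shortest such closed walk is l → p → h → q → l, length 4.

4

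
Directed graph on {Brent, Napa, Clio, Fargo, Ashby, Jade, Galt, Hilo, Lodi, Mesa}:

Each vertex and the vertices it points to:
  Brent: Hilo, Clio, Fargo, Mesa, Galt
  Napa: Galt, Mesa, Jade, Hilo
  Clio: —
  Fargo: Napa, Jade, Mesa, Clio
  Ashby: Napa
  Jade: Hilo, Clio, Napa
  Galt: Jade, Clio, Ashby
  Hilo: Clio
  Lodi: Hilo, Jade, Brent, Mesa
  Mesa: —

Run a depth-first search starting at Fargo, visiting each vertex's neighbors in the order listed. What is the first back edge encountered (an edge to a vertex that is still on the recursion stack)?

Jade->Napa

DFS from Fargo (visiting each vertex's neighbors in the order listed); mark gray on enter, black on exit:
Fargo gray
  Napa gray
    Galt gray
      Jade gray
        Hilo gray
          Clio gray
          Clio black
        Hilo black
        Jade→Clio: Clio black — skip
        Jade→Napa: Napa is gray → back edge
First back edge: Jade → Napa.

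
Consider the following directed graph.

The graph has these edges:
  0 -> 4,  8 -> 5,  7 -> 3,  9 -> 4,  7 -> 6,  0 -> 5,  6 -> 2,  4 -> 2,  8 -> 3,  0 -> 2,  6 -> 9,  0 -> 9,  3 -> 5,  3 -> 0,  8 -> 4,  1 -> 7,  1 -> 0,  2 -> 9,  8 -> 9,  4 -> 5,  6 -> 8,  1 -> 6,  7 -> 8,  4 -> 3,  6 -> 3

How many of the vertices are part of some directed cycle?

5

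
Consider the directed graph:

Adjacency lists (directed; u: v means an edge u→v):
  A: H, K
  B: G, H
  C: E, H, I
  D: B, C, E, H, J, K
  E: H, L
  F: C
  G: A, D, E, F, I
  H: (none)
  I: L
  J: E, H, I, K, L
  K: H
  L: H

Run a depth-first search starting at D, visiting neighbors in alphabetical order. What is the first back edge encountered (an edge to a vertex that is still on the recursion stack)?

DFS from D (visiting neighbors in alphabetical order); mark gray on enter, black on exit:
D gray
  B gray
    G gray
      A gray
        H gray
        H black
        K gray
          K→H: H black — skip
        K black
      A black
      G→D: D is gray → back edge
First back edge: G → D.

G→D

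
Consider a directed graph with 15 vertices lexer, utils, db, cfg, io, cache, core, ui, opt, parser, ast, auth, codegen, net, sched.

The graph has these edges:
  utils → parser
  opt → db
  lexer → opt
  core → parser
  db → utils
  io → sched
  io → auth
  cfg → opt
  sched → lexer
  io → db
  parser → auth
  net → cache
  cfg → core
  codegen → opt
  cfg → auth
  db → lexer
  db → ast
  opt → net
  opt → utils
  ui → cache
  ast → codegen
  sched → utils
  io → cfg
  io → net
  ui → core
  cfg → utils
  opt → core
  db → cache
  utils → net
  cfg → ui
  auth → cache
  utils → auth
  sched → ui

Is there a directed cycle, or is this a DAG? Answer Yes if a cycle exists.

DFS with white/gray/black marking, starting from opt:
opt gray
  core gray
    parser gray
      auth gray
        cache gray
        cache black
      auth black
    parser black
  core black
  net gray
    net→cache: cache black — skip
  net black
  db gray
    db→cache: cache black — skip
    ast gray
      codegen gray
        codegen→opt: opt is gray → back edge
Back edge found, so a cycle exists: opt → db → ast → codegen → opt.

Yes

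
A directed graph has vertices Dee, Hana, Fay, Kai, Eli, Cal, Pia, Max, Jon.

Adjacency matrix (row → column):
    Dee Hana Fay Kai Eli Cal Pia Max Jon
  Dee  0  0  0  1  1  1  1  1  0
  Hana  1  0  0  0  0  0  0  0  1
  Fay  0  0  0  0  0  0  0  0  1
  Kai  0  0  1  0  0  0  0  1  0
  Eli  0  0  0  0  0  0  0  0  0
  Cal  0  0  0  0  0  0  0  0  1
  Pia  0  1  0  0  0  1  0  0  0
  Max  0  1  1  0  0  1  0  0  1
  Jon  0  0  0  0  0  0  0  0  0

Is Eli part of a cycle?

Eli lies on a cycle iff there is a path from Eli back to itself.
Exploring from Eli, it never reaches itself; equivalently, its strongly connected component is a singleton.

No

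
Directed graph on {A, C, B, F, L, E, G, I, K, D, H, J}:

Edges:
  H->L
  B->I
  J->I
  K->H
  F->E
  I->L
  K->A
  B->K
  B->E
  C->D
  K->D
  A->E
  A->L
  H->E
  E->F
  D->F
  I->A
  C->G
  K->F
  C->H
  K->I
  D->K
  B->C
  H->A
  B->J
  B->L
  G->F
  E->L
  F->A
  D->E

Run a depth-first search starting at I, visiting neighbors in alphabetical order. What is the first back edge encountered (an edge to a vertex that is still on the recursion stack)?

F→A

DFS from I (visiting neighbors in alphabetical order); mark gray on enter, black on exit:
I gray
  A gray
    E gray
      F gray
        F→A: A is gray → back edge
First back edge: F → A.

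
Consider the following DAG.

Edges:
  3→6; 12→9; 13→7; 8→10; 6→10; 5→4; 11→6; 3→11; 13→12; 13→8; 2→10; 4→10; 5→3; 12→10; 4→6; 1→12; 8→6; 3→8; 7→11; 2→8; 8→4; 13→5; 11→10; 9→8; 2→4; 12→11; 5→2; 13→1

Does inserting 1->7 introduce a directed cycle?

Adding 1→7 creates a cycle iff 7 can already reach 1.
Explore from 7: no path reaches 1. The graph stays acyclic.

No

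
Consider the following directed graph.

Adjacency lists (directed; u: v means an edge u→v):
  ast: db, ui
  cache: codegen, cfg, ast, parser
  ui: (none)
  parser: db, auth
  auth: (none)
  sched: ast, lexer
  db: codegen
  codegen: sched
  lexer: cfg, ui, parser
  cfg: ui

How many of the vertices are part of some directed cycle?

6

A vertex is on a directed cycle iff it belongs to a strongly connected component of size ≥ 2 (or has a self-loop).
The vertices on cycles are {db, ast, lexer, sched, parser, codegen} — 6 in total.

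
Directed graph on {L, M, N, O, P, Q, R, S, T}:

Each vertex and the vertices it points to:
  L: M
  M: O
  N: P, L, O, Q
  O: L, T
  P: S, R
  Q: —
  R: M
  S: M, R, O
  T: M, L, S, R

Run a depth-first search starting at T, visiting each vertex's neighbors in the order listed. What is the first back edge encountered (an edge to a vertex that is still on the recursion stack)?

L→M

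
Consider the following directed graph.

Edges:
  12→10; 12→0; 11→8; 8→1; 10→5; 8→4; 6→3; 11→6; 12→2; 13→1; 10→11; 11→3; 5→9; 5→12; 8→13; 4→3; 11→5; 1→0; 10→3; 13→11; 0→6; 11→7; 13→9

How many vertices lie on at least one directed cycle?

A vertex is on a directed cycle iff it belongs to a strongly connected component of size ≥ 2 (or has a self-loop).
The vertices on cycles are {5, 8, 10, 11, 12, 13} — 6 in total.

6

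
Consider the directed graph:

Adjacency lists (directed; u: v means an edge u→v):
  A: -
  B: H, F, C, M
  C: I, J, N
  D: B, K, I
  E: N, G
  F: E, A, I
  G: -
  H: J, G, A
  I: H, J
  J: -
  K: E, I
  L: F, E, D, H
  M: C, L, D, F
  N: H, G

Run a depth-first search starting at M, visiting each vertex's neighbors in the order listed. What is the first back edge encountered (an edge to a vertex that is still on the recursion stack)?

DFS from M (visiting each vertex's neighbors in the order listed); mark gray on enter, black on exit:
M gray
  C gray
    I gray
      H gray
        J gray
        J black
        G gray
        G black
        A gray
        A black
      H black
      I→J: J black — skip
    I black
    C→J: J black — skip
    N gray
      N→H: H black — skip
      N→G: G black — skip
    N black
  C black
  L gray
    F gray
      E gray
        E→N: N black — skip
        E→G: G black — skip
      E black
      F→A: A black — skip
      F→I: I black — skip
    F black
    L→E: E black — skip
    D gray
      B gray
        B→H: H black — skip
        B→F: F black — skip
        B→C: C black — skip
        B→M: M is gray → back edge
First back edge: B → M.

B->M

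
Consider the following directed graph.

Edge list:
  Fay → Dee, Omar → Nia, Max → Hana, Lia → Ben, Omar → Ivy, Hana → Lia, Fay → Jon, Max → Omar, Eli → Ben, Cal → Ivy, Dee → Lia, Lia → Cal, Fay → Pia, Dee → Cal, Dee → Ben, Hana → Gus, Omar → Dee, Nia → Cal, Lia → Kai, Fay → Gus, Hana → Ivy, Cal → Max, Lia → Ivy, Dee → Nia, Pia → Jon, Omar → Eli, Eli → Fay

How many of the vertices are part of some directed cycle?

9

A vertex is on a directed cycle iff it belongs to a strongly connected component of size ≥ 2 (or has a self-loop).
The vertices on cycles are {Cal, Dee, Eli, Fay, Lia, Max, Nia, Hana, Omar} — 9 in total.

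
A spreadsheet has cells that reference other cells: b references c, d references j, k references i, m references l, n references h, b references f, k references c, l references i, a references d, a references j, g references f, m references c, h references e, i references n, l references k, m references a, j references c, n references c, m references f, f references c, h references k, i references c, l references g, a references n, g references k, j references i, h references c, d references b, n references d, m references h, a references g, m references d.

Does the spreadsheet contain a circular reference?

Yes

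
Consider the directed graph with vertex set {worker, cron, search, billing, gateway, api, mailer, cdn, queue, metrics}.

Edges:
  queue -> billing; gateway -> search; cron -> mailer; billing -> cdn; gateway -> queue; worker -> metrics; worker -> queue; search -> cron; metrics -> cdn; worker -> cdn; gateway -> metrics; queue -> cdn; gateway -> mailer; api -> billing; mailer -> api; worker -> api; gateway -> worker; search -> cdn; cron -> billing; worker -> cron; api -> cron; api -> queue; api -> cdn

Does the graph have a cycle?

Yes

DFS with white/gray/black marking, starting from metrics:
metrics gray
  cdn gray
  cdn black
metrics black
worker gray
  queue gray
    queue→cdn: cdn black — skip
    billing gray
      billing→cdn: cdn black — skip
    billing black
  queue black
  worker→metrics: metrics black — skip
  worker→cdn: cdn black — skip
  api gray
    cron gray
      mailer gray
        mailer→api: api is gray → back edge
Back edge found, so a cycle exists: api → cron → mailer → api.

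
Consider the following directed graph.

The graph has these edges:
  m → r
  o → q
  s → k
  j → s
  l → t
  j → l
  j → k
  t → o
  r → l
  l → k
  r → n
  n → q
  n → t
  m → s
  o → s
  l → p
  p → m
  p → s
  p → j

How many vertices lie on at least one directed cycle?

5

A vertex is on a directed cycle iff it belongs to a strongly connected component of size ≥ 2 (or has a self-loop).
The vertices on cycles are {j, l, m, p, r} — 5 in total.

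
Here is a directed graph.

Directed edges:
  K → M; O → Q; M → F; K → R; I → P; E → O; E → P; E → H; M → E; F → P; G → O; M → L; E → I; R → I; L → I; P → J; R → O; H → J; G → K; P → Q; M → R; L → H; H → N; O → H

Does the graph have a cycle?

No

DFS with white/gray/black marking, starting from R:
R gray
  O gray
    H gray
      N gray
      N black
      J gray
      J black
    H black
    Q gray
    Q black
  O black
  I gray
    P gray
      P→J: J black — skip
      P→Q: Q black — skip
    P black
  I black
R black
E gray
  E→I: I black — skip
  E→P: P black — skip
  E→O: O black — skip
  E→H: H black — skip
E black
F gray
  F→P: P black — skip
F black
G gray
  G→O: O black — skip
  K gray
    M gray
      M→R: R black — skip
      M→E: E black — skip
      M→F: F black — skip
      L gray
        L→H: H black — skip
        L→I: I black — skip
      L black
    M black
    K→R: R black — skip
  K black
G black
Every edge goes to a white or black vertex — no back edge, so the graph is acyclic.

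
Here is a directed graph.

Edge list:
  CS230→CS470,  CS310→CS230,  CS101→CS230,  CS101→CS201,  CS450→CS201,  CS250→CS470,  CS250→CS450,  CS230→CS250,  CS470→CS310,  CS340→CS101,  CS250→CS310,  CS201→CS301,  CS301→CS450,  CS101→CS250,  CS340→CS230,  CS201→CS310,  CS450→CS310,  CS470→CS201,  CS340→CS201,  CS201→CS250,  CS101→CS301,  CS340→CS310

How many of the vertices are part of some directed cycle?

7

A vertex is on a directed cycle iff it belongs to a strongly connected component of size ≥ 2 (or has a self-loop).
The vertices on cycles are {CS201, CS230, CS250, CS301, CS310, CS450, CS470} — 7 in total.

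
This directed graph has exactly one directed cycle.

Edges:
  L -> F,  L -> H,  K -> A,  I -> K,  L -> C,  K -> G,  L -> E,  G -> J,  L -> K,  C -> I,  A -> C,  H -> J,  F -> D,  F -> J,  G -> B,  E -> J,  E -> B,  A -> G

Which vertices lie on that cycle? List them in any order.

A, C, I, K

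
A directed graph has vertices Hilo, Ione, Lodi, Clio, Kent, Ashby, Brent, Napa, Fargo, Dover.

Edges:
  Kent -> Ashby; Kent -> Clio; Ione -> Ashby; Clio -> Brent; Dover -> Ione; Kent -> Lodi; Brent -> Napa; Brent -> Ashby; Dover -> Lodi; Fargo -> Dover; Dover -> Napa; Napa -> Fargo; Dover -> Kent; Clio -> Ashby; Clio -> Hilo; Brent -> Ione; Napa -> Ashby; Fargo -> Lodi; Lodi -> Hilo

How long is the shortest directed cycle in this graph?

For each vertex v, BFS finds the shortest path from v back to v.
The shortest such closed walk is Dover → Napa → Fargo → Dover, length 3.

3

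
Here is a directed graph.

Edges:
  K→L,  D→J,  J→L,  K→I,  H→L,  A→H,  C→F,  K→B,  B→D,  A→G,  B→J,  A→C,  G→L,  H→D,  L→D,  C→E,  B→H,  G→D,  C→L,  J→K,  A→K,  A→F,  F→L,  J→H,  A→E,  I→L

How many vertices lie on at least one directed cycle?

A vertex is on a directed cycle iff it belongs to a strongly connected component of size ≥ 2 (or has a self-loop).
The vertices on cycles are {B, D, H, I, J, K, L} — 7 in total.

7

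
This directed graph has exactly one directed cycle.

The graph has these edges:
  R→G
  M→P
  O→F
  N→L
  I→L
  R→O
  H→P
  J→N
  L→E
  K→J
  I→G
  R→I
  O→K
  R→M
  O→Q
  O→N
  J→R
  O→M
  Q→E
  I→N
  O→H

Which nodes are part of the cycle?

J, K, O, R

DFS with gray/black marking from R:
R gray
  M gray
    P gray
    P black
  M black
  G gray
  G black
  I gray
    I→G: G black — skip
    L gray
      E gray
      E black
    L black
    N gray
      N→L: L black — skip
    N black
  I black
  O gray
    O→N: N black — skip
    H gray
      H→P: P black — skip
    H black
    Q gray
      Q→E: E black — skip
    Q black
    F gray
    F black
    K gray
      J gray
        J→R: R is gray → back edge
Back edge closes the cycle R → O → K → J → R; its vertices are {J, K, O, R}.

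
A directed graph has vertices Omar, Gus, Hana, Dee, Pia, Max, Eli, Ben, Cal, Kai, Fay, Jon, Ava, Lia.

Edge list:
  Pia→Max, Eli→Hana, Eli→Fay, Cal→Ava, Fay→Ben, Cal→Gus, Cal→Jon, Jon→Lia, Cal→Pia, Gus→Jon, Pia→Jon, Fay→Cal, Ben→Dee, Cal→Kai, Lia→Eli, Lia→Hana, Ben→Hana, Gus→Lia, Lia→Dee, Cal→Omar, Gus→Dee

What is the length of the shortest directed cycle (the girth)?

5

For each vertex v, BFS finds the shortest path from v back to v.
The shortest such closed walk is Eli → Fay → Cal → Jon → Lia → Eli, length 5.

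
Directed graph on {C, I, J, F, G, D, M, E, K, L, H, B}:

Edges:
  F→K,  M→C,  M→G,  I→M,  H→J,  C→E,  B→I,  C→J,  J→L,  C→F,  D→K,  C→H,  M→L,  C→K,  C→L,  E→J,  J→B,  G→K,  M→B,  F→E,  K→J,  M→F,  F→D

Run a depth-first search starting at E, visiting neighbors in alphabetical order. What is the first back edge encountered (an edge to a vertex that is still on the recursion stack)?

M→B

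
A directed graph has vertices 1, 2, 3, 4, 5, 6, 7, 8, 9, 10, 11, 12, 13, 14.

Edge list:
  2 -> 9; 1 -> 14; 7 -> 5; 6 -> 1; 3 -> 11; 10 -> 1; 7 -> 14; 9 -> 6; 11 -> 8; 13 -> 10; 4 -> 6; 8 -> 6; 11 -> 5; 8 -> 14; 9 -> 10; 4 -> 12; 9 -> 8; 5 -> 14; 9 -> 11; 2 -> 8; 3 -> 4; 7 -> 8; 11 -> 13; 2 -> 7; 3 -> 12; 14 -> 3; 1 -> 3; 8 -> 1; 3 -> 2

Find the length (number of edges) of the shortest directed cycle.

4

For each vertex v, BFS finds the shortest path from v back to v.
The shortest such closed walk is 3 → 4 → 6 → 1 → 3, length 4.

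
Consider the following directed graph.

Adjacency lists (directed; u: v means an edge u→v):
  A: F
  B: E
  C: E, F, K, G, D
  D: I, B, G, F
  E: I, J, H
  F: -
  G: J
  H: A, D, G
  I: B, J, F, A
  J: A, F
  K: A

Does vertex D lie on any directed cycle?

D is on a cycle iff D can reach itself via ≥1 edge.
D → B → E → H → D — yes.

Yes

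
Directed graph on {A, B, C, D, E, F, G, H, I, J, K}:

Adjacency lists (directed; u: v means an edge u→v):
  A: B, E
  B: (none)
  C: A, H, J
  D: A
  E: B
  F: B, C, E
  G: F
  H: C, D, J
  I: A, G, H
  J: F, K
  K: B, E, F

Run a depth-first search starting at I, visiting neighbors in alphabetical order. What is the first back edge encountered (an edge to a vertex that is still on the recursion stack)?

DFS from I (visiting neighbors in alphabetical order); mark gray on enter, black on exit:
I gray
  A gray
    B gray
    B black
    E gray
      E→B: B black — skip
    E black
  A black
  G gray
    F gray
      F→B: B black — skip
      C gray
        C→A: A black — skip
        H gray
          H→C: C is gray → back edge
First back edge: H → C.

H->C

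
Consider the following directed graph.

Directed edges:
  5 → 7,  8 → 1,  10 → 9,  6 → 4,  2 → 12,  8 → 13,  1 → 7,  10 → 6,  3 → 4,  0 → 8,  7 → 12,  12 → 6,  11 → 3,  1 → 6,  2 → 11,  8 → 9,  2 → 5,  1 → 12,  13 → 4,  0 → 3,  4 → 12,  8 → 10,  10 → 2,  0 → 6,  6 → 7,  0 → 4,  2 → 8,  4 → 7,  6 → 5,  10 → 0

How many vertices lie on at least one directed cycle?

9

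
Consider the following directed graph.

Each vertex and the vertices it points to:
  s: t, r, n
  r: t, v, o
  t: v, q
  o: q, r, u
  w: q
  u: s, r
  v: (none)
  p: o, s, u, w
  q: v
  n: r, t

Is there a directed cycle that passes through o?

Yes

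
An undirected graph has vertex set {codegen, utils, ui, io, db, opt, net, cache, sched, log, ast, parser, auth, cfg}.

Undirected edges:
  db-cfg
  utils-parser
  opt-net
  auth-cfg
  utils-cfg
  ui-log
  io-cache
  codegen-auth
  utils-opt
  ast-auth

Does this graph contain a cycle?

No

DFS, tracking each vertex's parent; an edge to a visited non-parent vertex closes a cycle.
Start from opt:
visit opt (parent –)
  visit utils (parent opt)
    visit cfg (parent utils)
      visit auth (parent cfg)
        auth–cfg: parent, skip
        visit codegen (parent auth)
          codegen–auth: parent, skip
        visit ast (parent auth)
          ast–auth: parent, skip
      cfg–utils: parent, skip
      visit db (parent cfg)
        db–cfg: parent, skip
    utils–opt: parent, skip
    visit parser (parent utils)
      parser–utils: parent, skip
  visit net (parent opt)
    net–opt: parent, skip
visit ui (parent –)
  visit log (parent ui)
    log–ui: parent, skip
visit io (parent –)
  visit cache (parent io)
    cache–io: parent, skip
visit sched (parent –)
No non-parent visited neighbor found — the graph is a forest.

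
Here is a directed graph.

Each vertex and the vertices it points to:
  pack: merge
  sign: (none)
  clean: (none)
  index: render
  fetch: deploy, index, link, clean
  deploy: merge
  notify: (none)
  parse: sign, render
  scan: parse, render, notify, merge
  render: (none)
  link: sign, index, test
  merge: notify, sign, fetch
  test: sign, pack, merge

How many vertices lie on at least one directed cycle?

6

A vertex is on a directed cycle iff it belongs to a strongly connected component of size ≥ 2 (or has a self-loop).
The vertices on cycles are {link, pack, test, fetch, merge, deploy} — 6 in total.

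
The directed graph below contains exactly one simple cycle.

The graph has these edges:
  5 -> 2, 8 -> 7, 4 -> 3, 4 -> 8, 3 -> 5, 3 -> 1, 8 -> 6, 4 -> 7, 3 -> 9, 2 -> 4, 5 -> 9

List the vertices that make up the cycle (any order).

DFS with gray/black marking from 4:
4 gray
  3 gray
    9 gray
    9 black
    1 gray
    1 black
    5 gray
      2 gray
        2→4: 4 is gray → back edge
Back edge closes the cycle 4 → 3 → 5 → 2 → 4; its vertices are {2, 3, 4, 5}.

2, 3, 4, 5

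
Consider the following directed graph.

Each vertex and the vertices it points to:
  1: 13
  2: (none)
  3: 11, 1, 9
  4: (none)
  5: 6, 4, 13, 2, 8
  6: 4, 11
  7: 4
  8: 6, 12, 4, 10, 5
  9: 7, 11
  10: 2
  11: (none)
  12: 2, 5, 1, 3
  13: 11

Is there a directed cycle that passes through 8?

8 is on a cycle iff 8 can reach itself via ≥1 edge.
8 → 5 → 8 — yes.

Yes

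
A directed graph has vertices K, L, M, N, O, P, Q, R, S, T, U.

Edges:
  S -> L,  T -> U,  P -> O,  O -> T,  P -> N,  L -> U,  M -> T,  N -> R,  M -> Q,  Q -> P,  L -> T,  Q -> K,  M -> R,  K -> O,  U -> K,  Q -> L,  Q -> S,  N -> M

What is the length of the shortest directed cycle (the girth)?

4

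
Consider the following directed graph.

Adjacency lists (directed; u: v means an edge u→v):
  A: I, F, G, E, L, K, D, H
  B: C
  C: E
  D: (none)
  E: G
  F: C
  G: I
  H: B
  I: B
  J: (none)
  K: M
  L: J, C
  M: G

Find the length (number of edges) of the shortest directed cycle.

5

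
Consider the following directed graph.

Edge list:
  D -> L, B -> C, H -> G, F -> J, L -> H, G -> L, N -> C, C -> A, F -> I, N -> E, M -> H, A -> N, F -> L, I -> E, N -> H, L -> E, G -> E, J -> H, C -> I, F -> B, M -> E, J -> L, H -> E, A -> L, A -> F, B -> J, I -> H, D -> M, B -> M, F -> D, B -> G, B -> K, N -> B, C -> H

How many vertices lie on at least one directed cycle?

A vertex is on a directed cycle iff it belongs to a strongly connected component of size ≥ 2 (or has a self-loop).
The vertices on cycles are {A, B, C, F, G, H, L, N} — 8 in total.

8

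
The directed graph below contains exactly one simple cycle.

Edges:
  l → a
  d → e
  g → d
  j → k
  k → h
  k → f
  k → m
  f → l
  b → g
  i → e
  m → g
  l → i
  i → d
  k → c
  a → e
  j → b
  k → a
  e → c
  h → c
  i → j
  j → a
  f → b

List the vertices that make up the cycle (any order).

DFS with gray/black marking from j:
j gray
  b gray
    g gray
      d gray
        e gray
          c gray
          c black
        e black
      d black
    g black
  b black
  a gray
    a→e: e black — skip
  a black
  k gray
    h gray
      h→c: c black — skip
    h black
    m gray
      m→g: g black — skip
    m black
    f gray
      l gray
        l→a: a black — skip
        i gray
          i→j: j is gray → back edge
Back edge closes the cycle j → k → f → l → i → j; its vertices are {f, i, j, k, l}.

f, i, j, k, l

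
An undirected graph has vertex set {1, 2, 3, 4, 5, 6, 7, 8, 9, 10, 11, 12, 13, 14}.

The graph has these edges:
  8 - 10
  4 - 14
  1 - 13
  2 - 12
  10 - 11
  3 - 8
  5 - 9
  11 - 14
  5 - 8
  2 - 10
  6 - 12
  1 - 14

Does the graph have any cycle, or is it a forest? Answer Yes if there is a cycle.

No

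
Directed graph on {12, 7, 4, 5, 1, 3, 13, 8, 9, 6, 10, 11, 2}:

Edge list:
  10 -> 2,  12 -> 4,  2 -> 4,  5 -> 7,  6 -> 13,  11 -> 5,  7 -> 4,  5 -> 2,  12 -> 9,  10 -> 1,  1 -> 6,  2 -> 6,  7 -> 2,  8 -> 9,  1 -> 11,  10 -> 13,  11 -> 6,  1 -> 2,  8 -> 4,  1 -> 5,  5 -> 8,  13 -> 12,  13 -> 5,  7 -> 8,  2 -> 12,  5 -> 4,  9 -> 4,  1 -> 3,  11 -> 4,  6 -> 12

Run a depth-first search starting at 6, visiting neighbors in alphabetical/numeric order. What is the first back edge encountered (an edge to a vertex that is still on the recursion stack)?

2->6

DFS from 6 (visiting neighbors in alphabetical/numeric order); mark gray on enter, black on exit:
6 gray
  12 gray
    4 gray
    4 black
    9 gray
      9→4: 4 black — skip
    9 black
  12 black
  13 gray
    5 gray
      2 gray
        2→4: 4 black — skip
        2→6: 6 is gray → back edge
First back edge: 2 → 6.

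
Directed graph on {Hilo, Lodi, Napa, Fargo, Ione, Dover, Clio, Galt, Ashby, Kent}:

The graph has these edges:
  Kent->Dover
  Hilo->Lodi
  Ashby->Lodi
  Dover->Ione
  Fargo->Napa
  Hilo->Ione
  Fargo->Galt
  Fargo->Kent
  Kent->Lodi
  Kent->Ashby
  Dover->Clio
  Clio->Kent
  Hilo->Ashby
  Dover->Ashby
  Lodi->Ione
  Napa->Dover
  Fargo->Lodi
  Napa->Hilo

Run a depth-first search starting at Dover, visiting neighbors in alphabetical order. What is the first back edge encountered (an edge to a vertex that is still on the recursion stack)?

Kent→Dover

DFS from Dover (visiting neighbors in alphabetical order); mark gray on enter, black on exit:
Dover gray
  Ashby gray
    Lodi gray
      Ione gray
      Ione black
    Lodi black
  Ashby black
  Clio gray
    Kent gray
      Kent→Ashby: Ashby black — skip
      Kent→Dover: Dover is gray → back edge
First back edge: Kent → Dover.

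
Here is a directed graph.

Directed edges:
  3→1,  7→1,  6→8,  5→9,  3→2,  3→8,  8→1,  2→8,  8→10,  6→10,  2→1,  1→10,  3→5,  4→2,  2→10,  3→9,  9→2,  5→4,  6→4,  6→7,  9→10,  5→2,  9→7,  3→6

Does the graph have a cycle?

No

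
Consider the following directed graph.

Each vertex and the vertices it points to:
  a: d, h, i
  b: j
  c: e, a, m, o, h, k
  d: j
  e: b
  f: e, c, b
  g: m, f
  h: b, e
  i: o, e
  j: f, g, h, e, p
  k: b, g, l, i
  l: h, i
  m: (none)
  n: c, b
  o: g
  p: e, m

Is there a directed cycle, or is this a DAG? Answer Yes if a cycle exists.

DFS with white/gray/black marking, starting from b:
b gray
  j gray
    f gray
      e gray
        e→b: b is gray → back edge
Back edge found, so a cycle exists: b → j → f → e → b.

Yes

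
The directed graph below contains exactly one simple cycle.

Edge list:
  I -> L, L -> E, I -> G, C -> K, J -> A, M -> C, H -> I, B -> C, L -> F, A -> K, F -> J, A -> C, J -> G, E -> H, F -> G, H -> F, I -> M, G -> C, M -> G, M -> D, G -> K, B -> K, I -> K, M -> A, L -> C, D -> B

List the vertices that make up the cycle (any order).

DFS with gray/black marking from I:
I gray
  K gray
  K black
  G gray
    G→K: K black — skip
    C gray
      C→K: K black — skip
    C black
  G black
  M gray
    M→C: C black — skip
    D gray
      B gray
        B→K: K black — skip
        B→C: C black — skip
      B black
    D black
    M→G: G black — skip
    A gray
      A→K: K black — skip
      A→C: C black — skip
    A black
  M black
  L gray
    L→C: C black — skip
    E gray
      H gray
        F gray
          J gray
            J→A: A black — skip
            J→G: G black — skip
          J black
          F→G: G black — skip
        F black
        H→I: I is gray → back edge
Back edge closes the cycle I → L → E → H → I; its vertices are {E, H, I, L}.

E, H, I, L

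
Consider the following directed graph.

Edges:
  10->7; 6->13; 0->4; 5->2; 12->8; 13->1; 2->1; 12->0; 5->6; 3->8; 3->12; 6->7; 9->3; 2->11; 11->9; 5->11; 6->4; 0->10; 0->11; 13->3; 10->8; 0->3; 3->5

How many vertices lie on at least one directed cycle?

9

A vertex is on a directed cycle iff it belongs to a strongly connected component of size ≥ 2 (or has a self-loop).
The vertices on cycles are {0, 2, 3, 5, 6, 9, 11, 12, 13} — 9 in total.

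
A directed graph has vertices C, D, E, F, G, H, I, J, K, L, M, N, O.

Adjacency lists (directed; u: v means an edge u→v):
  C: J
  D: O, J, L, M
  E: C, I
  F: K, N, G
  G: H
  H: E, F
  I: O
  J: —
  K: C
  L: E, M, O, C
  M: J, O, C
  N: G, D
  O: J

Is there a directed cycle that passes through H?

H is on a cycle iff H can reach itself via ≥1 edge.
H → F → G → H — yes.

Yes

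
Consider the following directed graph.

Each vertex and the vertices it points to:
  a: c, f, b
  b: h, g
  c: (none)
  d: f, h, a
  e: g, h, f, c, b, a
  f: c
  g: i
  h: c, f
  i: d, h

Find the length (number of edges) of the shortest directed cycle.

For each vertex v, BFS finds the shortest path from v back to v.
The shortest such closed walk is g → i → d → a → b → g, length 5.

5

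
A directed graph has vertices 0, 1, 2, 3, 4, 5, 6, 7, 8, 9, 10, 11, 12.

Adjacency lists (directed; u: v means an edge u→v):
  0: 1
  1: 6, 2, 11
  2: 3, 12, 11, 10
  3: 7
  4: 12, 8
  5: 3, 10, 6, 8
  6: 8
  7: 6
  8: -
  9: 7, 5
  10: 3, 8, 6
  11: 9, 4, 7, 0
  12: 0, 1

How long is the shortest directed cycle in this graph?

3

For each vertex v, BFS finds the shortest path from v back to v.
The shortest such closed walk is 12 → 1 → 2 → 12, length 3.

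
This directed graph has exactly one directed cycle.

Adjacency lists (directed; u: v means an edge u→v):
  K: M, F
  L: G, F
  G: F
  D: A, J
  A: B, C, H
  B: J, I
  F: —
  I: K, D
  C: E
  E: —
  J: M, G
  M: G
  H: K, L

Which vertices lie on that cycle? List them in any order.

A, B, D, I

DFS with gray/black marking from I:
I gray
  K gray
    M gray
      G gray
        F gray
        F black
      G black
    M black
    K→F: F black — skip
  K black
  D gray
    A gray
      B gray
        J gray
          J→M: M black — skip
          J→G: G black — skip
        J black
        B→I: I is gray → back edge
Back edge closes the cycle I → D → A → B → I; its vertices are {A, B, D, I}.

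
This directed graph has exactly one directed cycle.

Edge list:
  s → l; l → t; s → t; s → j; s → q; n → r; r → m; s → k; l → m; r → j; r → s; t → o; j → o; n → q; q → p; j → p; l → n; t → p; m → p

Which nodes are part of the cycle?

l, n, r, s

DFS with gray/black marking from r:
r gray
  j gray
    o gray
    o black
    p gray
    p black
  j black
  m gray
    m→p: p black — skip
  m black
  s gray
    k gray
    k black
    s→j: j black — skip
    l gray
      t gray
        t→o: o black — skip
        t→p: p black — skip
      t black
      l→m: m black — skip
      n gray
        q gray
          q→p: p black — skip
        q black
        n→r: r is gray → back edge
Back edge closes the cycle r → s → l → n → r; its vertices are {l, n, r, s}.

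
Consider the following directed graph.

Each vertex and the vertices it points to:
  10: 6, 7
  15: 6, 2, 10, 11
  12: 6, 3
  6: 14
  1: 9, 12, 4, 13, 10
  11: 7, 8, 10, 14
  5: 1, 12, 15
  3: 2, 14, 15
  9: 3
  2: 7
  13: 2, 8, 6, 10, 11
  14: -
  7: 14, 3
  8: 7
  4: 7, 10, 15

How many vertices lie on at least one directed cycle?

7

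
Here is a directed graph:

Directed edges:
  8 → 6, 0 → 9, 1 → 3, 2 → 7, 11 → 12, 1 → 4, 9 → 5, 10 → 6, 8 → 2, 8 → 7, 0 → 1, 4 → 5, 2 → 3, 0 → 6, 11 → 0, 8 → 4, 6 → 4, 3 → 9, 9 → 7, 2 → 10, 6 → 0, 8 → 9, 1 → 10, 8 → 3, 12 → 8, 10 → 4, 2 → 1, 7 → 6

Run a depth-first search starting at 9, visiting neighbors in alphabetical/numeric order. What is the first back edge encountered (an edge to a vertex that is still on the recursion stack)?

3→9

DFS from 9 (visiting neighbors in alphabetical/numeric order); mark gray on enter, black on exit:
9 gray
  5 gray
  5 black
  7 gray
    6 gray
      0 gray
        1 gray
          3 gray
            3→9: 9 is gray → back edge
First back edge: 3 → 9.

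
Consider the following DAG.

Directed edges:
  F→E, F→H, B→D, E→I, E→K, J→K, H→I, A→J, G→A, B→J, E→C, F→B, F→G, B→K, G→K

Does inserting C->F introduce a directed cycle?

Yes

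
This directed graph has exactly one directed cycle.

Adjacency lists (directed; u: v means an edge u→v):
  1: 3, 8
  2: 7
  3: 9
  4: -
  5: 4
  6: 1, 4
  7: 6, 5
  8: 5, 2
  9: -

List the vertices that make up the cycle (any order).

DFS with gray/black marking from 1:
1 gray
  3 gray
    9 gray
    9 black
  3 black
  8 gray
    5 gray
      4 gray
      4 black
    5 black
    2 gray
      7 gray
        6 gray
          6→1: 1 is gray → back edge
Back edge closes the cycle 1 → 8 → 2 → 7 → 6 → 1; its vertices are {1, 2, 6, 7, 8}.

1, 2, 6, 7, 8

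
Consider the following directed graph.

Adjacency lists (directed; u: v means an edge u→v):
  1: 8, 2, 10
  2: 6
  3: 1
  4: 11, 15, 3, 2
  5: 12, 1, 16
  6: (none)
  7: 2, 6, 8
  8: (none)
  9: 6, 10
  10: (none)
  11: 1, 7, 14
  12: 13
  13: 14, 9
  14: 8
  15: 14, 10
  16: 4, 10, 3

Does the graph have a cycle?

No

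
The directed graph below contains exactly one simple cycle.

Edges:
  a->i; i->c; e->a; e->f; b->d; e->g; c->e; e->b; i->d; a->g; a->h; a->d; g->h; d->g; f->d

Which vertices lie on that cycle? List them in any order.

DFS with gray/black marking from e:
e gray
  f gray
    d gray
      g gray
        h gray
        h black
      g black
    d black
  f black
  a gray
    a→g: g black — skip
    a→h: h black — skip
    a→d: d black — skip
    i gray
      c gray
        c→e: e is gray → back edge
Back edge closes the cycle e → a → i → c → e; its vertices are {a, c, e, i}.

a, c, e, i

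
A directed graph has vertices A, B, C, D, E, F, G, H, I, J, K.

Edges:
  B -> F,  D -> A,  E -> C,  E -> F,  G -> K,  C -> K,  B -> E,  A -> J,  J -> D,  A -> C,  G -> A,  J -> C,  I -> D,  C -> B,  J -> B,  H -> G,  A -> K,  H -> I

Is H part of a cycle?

No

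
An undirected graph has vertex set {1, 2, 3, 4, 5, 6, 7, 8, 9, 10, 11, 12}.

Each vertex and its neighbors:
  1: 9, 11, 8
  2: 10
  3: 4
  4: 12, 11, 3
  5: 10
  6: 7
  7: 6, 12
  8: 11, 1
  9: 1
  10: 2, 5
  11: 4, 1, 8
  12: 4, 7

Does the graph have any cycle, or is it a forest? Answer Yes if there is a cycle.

Yes

DFS, tracking each vertex's parent; an edge to a visited non-parent vertex closes a cycle.
Start from 4:
visit 4 (parent –)
  visit 12 (parent 4)
    12–4: parent, skip
    visit 7 (parent 12)
      visit 6 (parent 7)
        6–7: parent, skip
      7–12: parent, skip
  visit 11 (parent 4)
    11–4: parent, skip
    visit 1 (parent 11)
      visit 9 (parent 1)
        9–1: parent, skip
      1–11: parent, skip
      visit 8 (parent 1)
        8–11: 11 visited and ≠ parent → cycle
Cycle: 11 – 1 – 8 – 11.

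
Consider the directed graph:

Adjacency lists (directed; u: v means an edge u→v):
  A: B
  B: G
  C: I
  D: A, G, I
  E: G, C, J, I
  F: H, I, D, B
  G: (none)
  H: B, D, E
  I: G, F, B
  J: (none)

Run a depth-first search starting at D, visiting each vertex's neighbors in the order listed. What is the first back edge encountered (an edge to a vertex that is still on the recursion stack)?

H→D

DFS from D (visiting each vertex's neighbors in the order listed); mark gray on enter, black on exit:
D gray
  A gray
    B gray
      G gray
      G black
    B black
  A black
  D→G: G black — skip
  I gray
    I→G: G black — skip
    F gray
      H gray
        H→B: B black — skip
        H→D: D is gray → back edge
First back edge: H → D.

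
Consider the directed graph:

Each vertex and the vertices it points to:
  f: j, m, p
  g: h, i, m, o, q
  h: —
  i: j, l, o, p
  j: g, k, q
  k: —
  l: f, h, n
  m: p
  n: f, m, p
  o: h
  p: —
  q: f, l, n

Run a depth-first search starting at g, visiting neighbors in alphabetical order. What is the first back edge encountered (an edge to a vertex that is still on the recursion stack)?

DFS from g (visiting neighbors in alphabetical order); mark gray on enter, black on exit:
g gray
  h gray
  h black
  i gray
    j gray
      j→g: g is gray → back edge
First back edge: j → g.

j→g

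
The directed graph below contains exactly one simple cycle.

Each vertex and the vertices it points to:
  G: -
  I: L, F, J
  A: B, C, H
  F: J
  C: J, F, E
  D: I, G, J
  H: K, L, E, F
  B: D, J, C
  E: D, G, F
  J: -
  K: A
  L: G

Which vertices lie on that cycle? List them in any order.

DFS with gray/black marking from H:
H gray
  K gray
    A gray
      B gray
        D gray
          I gray
            L gray
              G gray
              G black
            L black
            F gray
              J gray
              J black
            F black
            I→J: J black — skip
          I black
          D→G: G black — skip
          D→J: J black — skip
        D black
        B→J: J black — skip
        C gray
          C→J: J black — skip
          C→F: F black — skip
          E gray
            E→D: D black — skip
            E→G: G black — skip
            E→F: F black — skip
          E black
        C black
      B black
      A→C: C black — skip
      A→H: H is gray → back edge
Back edge closes the cycle H → K → A → H; its vertices are {A, H, K}.

A, H, K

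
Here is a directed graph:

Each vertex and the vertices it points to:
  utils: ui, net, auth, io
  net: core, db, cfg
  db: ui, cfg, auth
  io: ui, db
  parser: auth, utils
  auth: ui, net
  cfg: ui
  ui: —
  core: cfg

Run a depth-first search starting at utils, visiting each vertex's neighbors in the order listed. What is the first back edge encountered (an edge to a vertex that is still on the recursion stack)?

DFS from utils (visiting each vertex's neighbors in the order listed); mark gray on enter, black on exit:
utils gray
  ui gray
  ui black
  net gray
    core gray
      cfg gray
        cfg→ui: ui black — skip
      cfg black
    core black
    db gray
      db→ui: ui black — skip
      db→cfg: cfg black — skip
      auth gray
        auth→ui: ui black — skip
        auth→net: net is gray → back edge
First back edge: auth → net.

auth→net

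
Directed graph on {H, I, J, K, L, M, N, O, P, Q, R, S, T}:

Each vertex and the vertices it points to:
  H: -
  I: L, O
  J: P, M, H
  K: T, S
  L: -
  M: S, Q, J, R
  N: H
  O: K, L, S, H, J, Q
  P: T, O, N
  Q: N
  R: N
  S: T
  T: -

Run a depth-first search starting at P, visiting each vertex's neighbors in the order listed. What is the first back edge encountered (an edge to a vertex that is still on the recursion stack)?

DFS from P (visiting each vertex's neighbors in the order listed); mark gray on enter, black on exit:
P gray
  T gray
  T black
  O gray
    K gray
      K→T: T black — skip
      S gray
        S→T: T black — skip
      S black
    K black
    L gray
    L black
    O→S: S black — skip
    H gray
    H black
    J gray
      J→P: P is gray → back edge
First back edge: J → P.

J→P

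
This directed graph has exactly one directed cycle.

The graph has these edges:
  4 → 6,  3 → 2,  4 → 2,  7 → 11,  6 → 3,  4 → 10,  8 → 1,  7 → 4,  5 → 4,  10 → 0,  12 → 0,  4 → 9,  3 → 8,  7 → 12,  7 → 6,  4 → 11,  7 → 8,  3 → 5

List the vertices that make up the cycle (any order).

DFS with gray/black marking from 4:
4 gray
  6 gray
    3 gray
      2 gray
      2 black
      8 gray
        1 gray
        1 black
      8 black
      5 gray
        5→4: 4 is gray → back edge
Back edge closes the cycle 4 → 6 → 3 → 5 → 4; its vertices are {3, 4, 5, 6}.

3, 4, 5, 6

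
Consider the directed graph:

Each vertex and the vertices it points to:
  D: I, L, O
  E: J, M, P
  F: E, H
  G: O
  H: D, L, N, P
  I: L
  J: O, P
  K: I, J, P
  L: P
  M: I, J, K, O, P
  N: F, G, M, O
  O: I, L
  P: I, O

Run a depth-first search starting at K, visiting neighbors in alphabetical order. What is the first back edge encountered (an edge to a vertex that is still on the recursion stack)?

P→I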